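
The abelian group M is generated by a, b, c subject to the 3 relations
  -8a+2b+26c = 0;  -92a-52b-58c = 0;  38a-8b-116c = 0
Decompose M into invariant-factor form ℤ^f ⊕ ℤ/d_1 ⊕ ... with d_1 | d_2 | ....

rank_ℚ(R)=3; free=3−3=0
SNF(R) diag = [2, 6, 18] → torsion [2, 6, 18]

Answer: M ≅ ℤ/2 ⊕ ℤ/6 ⊕ ℤ/18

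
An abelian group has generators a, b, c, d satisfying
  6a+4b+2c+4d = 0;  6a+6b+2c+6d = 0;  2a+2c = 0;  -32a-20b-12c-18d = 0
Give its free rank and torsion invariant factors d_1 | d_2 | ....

Answer: M ≅ ℤ/2 ⊕ ℤ/2 ⊕ ℤ/2 ⊕ ℤ/4

Derivation:
rank_ℚ(R)=4; free=4−4=0
SNF(R) diag = [2, 2, 2, 4] → torsion [2, 2, 2, 4]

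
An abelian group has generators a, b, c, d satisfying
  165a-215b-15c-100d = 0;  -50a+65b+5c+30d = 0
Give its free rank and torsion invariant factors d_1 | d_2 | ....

Answer: M ≅ ℤ^2 ⊕ ℤ/5 ⊕ ℤ/5

Derivation:
rank_ℚ(R)=2; free=4−2=2
SNF(R) diag = [5, 5] → torsion [5, 5]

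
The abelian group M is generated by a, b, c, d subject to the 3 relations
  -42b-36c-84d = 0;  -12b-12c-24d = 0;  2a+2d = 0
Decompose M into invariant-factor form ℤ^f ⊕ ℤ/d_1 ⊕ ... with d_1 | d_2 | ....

Answer: M ≅ ℤ^1 ⊕ ℤ/2 ⊕ ℤ/6 ⊕ ℤ/12

Derivation:
rank_ℚ(R)=3; free=4−3=1
SNF(R) diag = [2, 6, 12] → torsion [2, 6, 12]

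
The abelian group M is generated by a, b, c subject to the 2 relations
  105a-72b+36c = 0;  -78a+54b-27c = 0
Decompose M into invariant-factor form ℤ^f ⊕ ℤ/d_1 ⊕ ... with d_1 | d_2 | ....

rank_ℚ(R)=2; free=3−2=1
SNF(R) diag = [3, 9] → torsion [3, 9]

Answer: M ≅ ℤ^1 ⊕ ℤ/3 ⊕ ℤ/9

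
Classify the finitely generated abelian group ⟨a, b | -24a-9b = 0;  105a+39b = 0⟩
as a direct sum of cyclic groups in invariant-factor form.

rank_ℚ(R)=2; free=2−2=0
SNF(R) diag = [3, 3] → torsion [3, 3]

Answer: M ≅ ℤ/3 ⊕ ℤ/3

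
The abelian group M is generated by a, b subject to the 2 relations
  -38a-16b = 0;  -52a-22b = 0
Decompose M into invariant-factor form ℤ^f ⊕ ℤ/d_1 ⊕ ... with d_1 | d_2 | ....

Answer: M ≅ ℤ/2 ⊕ ℤ/2

Derivation:
rank_ℚ(R)=2; free=2−2=0
SNF(R) diag = [2, 2] → torsion [2, 2]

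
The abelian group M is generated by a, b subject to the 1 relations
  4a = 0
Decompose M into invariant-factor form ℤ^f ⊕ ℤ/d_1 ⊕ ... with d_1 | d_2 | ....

Answer: M ≅ ℤ^1 ⊕ ℤ/4

Derivation:
rank_ℚ(R)=1; free=2−1=1
SNF(R) diag = [4] → torsion [4]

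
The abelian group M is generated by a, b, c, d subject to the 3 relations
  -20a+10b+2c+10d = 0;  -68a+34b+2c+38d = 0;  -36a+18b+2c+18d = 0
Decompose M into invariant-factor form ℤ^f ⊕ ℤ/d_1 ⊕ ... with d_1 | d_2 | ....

Answer: M ≅ ℤ^1 ⊕ ℤ/2 ⊕ ℤ/4 ⊕ ℤ/8

Derivation:
rank_ℚ(R)=3; free=4−3=1
SNF(R) diag = [2, 4, 8] → torsion [2, 4, 8]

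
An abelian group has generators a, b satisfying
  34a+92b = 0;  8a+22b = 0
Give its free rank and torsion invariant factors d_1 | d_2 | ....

Answer: M ≅ ℤ/2 ⊕ ℤ/6

Derivation:
rank_ℚ(R)=2; free=2−2=0
SNF(R) diag = [2, 6] → torsion [2, 6]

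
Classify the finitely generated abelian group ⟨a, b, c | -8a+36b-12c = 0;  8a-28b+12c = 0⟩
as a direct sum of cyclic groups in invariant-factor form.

Answer: M ≅ ℤ^1 ⊕ ℤ/4 ⊕ ℤ/8

Derivation:
rank_ℚ(R)=2; free=3−2=1
SNF(R) diag = [4, 8] → torsion [4, 8]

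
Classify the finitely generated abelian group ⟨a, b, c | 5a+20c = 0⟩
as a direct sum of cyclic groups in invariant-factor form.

rank_ℚ(R)=1; free=3−1=2
SNF(R) diag = [5] → torsion [5]

Answer: M ≅ ℤ^2 ⊕ ℤ/5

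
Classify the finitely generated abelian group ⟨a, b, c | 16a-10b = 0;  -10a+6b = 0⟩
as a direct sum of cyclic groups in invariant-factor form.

rank_ℚ(R)=2; free=3−2=1
SNF(R) diag = [2, 2] → torsion [2, 2]

Answer: M ≅ ℤ^1 ⊕ ℤ/2 ⊕ ℤ/2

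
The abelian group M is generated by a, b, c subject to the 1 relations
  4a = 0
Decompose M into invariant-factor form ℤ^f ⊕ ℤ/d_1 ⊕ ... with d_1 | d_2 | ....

rank_ℚ(R)=1; free=3−1=2
SNF(R) diag = [4] → torsion [4]

Answer: M ≅ ℤ^2 ⊕ ℤ/4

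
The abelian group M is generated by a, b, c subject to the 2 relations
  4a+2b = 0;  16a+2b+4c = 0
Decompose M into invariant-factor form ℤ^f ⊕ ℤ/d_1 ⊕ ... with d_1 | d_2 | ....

Answer: M ≅ ℤ^1 ⊕ ℤ/2 ⊕ ℤ/4

Derivation:
rank_ℚ(R)=2; free=3−2=1
SNF(R) diag = [2, 4] → torsion [2, 4]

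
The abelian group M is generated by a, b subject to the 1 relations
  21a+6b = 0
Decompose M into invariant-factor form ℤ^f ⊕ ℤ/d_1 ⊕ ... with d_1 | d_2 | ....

rank_ℚ(R)=1; free=2−1=1
SNF(R) diag = [3] → torsion [3]

Answer: M ≅ ℤ^1 ⊕ ℤ/3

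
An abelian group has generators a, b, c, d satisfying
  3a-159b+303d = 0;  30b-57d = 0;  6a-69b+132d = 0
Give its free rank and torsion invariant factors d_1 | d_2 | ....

rank_ℚ(R)=3; free=4−3=1
SNF(R) diag = [3, 3, 9] → torsion [3, 3, 9]

Answer: M ≅ ℤ^1 ⊕ ℤ/3 ⊕ ℤ/3 ⊕ ℤ/9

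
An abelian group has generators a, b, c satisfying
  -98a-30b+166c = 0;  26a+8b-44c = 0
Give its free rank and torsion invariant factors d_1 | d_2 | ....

rank_ℚ(R)=2; free=3−2=1
SNF(R) diag = [2, 2] → torsion [2, 2]

Answer: M ≅ ℤ^1 ⊕ ℤ/2 ⊕ ℤ/2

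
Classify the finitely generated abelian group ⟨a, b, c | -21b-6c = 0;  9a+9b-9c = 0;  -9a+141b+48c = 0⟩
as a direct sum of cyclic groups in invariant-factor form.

Answer: M ≅ ℤ/3 ⊕ ℤ/9 ⊕ ℤ/27

Derivation:
rank_ℚ(R)=3; free=3−3=0
SNF(R) diag = [3, 9, 27] → torsion [3, 9, 27]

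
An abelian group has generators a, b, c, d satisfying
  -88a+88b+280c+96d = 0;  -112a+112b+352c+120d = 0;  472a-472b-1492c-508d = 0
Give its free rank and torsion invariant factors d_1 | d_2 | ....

Answer: M ≅ ℤ^1 ⊕ ℤ/4 ⊕ ℤ/8 ⊕ ℤ/24

Derivation:
rank_ℚ(R)=3; free=4−3=1
SNF(R) diag = [4, 8, 24] → torsion [4, 8, 24]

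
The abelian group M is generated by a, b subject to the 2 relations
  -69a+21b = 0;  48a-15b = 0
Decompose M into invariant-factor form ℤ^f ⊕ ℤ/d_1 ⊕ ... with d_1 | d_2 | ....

rank_ℚ(R)=2; free=2−2=0
SNF(R) diag = [3, 9] → torsion [3, 9]

Answer: M ≅ ℤ/3 ⊕ ℤ/9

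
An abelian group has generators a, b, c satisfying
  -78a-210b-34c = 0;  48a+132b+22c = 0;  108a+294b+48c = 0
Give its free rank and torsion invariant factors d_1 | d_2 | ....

Answer: M ≅ ℤ/2 ⊕ ℤ/6 ⊕ ℤ/6

Derivation:
rank_ℚ(R)=3; free=3−3=0
SNF(R) diag = [2, 6, 6] → torsion [2, 6, 6]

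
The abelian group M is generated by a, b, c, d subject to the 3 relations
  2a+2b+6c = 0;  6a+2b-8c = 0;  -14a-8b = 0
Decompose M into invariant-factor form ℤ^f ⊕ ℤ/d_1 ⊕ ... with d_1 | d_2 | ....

Answer: M ≅ ℤ^1 ⊕ ℤ/2 ⊕ ℤ/2 ⊕ ℤ/6

Derivation:
rank_ℚ(R)=3; free=4−3=1
SNF(R) diag = [2, 2, 6] → torsion [2, 2, 6]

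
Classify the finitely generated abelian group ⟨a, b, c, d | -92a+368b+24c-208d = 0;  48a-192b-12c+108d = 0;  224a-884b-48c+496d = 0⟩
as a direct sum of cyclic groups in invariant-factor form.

Answer: M ≅ ℤ^1 ⊕ ℤ/4 ⊕ ℤ/12 ⊕ ℤ/12

Derivation:
rank_ℚ(R)=3; free=4−3=1
SNF(R) diag = [4, 12, 12] → torsion [4, 12, 12]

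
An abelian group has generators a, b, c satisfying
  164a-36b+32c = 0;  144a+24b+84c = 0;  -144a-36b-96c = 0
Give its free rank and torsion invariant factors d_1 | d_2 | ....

rank_ℚ(R)=3; free=3−3=0
SNF(R) diag = [4, 12, 12] → torsion [4, 12, 12]

Answer: M ≅ ℤ/4 ⊕ ℤ/12 ⊕ ℤ/12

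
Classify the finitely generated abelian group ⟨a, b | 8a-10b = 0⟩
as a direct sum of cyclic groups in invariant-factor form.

rank_ℚ(R)=1; free=2−1=1
SNF(R) diag = [2] → torsion [2]

Answer: M ≅ ℤ^1 ⊕ ℤ/2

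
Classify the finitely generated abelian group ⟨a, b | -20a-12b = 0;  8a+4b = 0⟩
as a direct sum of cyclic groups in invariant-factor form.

rank_ℚ(R)=2; free=2−2=0
SNF(R) diag = [4, 4] → torsion [4, 4]

Answer: M ≅ ℤ/4 ⊕ ℤ/4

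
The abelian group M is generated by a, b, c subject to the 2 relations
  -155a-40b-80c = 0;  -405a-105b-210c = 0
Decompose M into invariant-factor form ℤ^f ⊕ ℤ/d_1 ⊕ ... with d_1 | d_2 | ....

rank_ℚ(R)=2; free=3−2=1
SNF(R) diag = [5, 15] → torsion [5, 15]

Answer: M ≅ ℤ^1 ⊕ ℤ/5 ⊕ ℤ/15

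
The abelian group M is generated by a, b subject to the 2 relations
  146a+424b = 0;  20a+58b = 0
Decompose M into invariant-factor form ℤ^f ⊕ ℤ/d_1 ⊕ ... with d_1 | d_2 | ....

Answer: M ≅ ℤ/2 ⊕ ℤ/6

Derivation:
rank_ℚ(R)=2; free=2−2=0
SNF(R) diag = [2, 6] → torsion [2, 6]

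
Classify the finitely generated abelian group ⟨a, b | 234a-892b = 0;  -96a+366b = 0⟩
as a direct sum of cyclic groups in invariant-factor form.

rank_ℚ(R)=2; free=2−2=0
SNF(R) diag = [2, 6] → torsion [2, 6]

Answer: M ≅ ℤ/2 ⊕ ℤ/6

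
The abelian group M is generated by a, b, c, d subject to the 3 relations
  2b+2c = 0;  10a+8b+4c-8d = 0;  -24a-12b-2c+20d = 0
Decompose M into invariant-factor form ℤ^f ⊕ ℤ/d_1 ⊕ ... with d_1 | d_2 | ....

Answer: M ≅ ℤ^1 ⊕ ℤ/2 ⊕ ℤ/2 ⊕ ℤ/2

Derivation:
rank_ℚ(R)=3; free=4−3=1
SNF(R) diag = [2, 2, 2] → torsion [2, 2, 2]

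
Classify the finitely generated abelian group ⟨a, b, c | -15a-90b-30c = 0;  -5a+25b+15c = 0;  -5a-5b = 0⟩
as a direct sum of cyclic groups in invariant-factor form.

Answer: M ≅ ℤ/5 ⊕ ℤ/15 ⊕ ℤ/15

Derivation:
rank_ℚ(R)=3; free=3−3=0
SNF(R) diag = [5, 15, 15] → torsion [5, 15, 15]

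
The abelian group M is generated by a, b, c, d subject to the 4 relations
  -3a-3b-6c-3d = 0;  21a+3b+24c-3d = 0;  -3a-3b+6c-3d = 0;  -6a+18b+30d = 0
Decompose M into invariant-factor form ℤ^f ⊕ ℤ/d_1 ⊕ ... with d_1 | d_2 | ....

rank_ℚ(R)=4; free=4−4=0
SNF(R) diag = [3, 6, 12, 12] → torsion [3, 6, 12, 12]

Answer: M ≅ ℤ/3 ⊕ ℤ/6 ⊕ ℤ/12 ⊕ ℤ/12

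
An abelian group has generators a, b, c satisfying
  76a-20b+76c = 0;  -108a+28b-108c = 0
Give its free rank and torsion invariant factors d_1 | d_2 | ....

rank_ℚ(R)=2; free=3−2=1
SNF(R) diag = [4, 8] → torsion [4, 8]

Answer: M ≅ ℤ^1 ⊕ ℤ/4 ⊕ ℤ/8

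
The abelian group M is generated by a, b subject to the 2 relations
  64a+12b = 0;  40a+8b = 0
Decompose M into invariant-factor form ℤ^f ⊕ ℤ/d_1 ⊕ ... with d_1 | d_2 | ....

Answer: M ≅ ℤ/4 ⊕ ℤ/8

Derivation:
rank_ℚ(R)=2; free=2−2=0
SNF(R) diag = [4, 8] → torsion [4, 8]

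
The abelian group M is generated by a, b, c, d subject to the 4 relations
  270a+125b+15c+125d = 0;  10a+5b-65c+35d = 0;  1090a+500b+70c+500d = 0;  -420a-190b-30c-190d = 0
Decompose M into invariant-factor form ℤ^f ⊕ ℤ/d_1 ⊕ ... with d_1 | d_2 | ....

Answer: M ≅ ℤ/5 ⊕ ℤ/10 ⊕ ℤ/30 ⊕ ℤ/60

Derivation:
rank_ℚ(R)=4; free=4−4=0
SNF(R) diag = [5, 10, 30, 60] → torsion [5, 10, 30, 60]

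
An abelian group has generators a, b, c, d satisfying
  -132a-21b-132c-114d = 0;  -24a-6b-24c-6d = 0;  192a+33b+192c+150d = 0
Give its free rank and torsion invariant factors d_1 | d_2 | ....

rank_ℚ(R)=3; free=4−3=1
SNF(R) diag = [3, 6, 12] → torsion [3, 6, 12]

Answer: M ≅ ℤ^1 ⊕ ℤ/3 ⊕ ℤ/6 ⊕ ℤ/12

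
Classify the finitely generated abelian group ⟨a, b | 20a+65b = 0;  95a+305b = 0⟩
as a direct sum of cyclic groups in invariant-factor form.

Answer: M ≅ ℤ/5 ⊕ ℤ/15

Derivation:
rank_ℚ(R)=2; free=2−2=0
SNF(R) diag = [5, 15] → torsion [5, 15]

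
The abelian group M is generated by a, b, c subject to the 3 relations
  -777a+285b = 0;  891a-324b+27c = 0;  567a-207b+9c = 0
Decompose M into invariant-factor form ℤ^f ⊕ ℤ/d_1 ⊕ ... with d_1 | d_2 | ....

Answer: M ≅ ℤ/3 ⊕ ℤ/9 ⊕ ℤ/27

Derivation:
rank_ℚ(R)=3; free=3−3=0
SNF(R) diag = [3, 9, 27] → torsion [3, 9, 27]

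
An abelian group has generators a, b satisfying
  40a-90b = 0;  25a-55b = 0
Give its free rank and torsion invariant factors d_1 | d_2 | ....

Answer: M ≅ ℤ/5 ⊕ ℤ/10

Derivation:
rank_ℚ(R)=2; free=2−2=0
SNF(R) diag = [5, 10] → torsion [5, 10]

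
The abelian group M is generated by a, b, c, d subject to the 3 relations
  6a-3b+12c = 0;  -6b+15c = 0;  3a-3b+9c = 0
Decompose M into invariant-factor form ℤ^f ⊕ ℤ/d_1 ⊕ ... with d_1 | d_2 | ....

rank_ℚ(R)=3; free=4−3=1
SNF(R) diag = [3, 3, 3] → torsion [3, 3, 3]

Answer: M ≅ ℤ^1 ⊕ ℤ/3 ⊕ ℤ/3 ⊕ ℤ/3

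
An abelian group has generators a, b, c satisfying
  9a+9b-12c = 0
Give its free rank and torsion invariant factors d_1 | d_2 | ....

Answer: M ≅ ℤ^2 ⊕ ℤ/3

Derivation:
rank_ℚ(R)=1; free=3−1=2
SNF(R) diag = [3] → torsion [3]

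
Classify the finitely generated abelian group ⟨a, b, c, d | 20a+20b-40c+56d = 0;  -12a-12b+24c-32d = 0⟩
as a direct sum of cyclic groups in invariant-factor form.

rank_ℚ(R)=2; free=4−2=2
SNF(R) diag = [4, 8] → torsion [4, 8]

Answer: M ≅ ℤ^2 ⊕ ℤ/4 ⊕ ℤ/8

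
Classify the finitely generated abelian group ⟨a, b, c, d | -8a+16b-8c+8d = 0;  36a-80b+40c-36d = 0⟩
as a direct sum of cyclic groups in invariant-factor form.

rank_ℚ(R)=2; free=4−2=2
SNF(R) diag = [4, 8] → torsion [4, 8]

Answer: M ≅ ℤ^2 ⊕ ℤ/4 ⊕ ℤ/8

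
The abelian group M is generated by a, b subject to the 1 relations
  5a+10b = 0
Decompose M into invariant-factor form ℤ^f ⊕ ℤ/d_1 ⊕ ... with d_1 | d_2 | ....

rank_ℚ(R)=1; free=2−1=1
SNF(R) diag = [5] → torsion [5]

Answer: M ≅ ℤ^1 ⊕ ℤ/5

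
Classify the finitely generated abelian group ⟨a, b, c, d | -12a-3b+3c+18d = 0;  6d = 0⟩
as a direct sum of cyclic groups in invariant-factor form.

Answer: M ≅ ℤ^2 ⊕ ℤ/3 ⊕ ℤ/6

Derivation:
rank_ℚ(R)=2; free=4−2=2
SNF(R) diag = [3, 6] → torsion [3, 6]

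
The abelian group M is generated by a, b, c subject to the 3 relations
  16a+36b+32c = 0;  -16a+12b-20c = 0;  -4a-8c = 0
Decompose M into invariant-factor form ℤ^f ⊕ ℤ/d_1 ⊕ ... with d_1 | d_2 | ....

rank_ℚ(R)=3; free=3−3=0
SNF(R) diag = [4, 12, 36] → torsion [4, 12, 36]

Answer: M ≅ ℤ/4 ⊕ ℤ/12 ⊕ ℤ/36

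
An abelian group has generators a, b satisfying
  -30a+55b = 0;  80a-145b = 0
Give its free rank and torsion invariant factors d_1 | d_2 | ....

Answer: M ≅ ℤ/5 ⊕ ℤ/10

Derivation:
rank_ℚ(R)=2; free=2−2=0
SNF(R) diag = [5, 10] → torsion [5, 10]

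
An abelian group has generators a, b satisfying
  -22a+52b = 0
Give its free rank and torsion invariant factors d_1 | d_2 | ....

rank_ℚ(R)=1; free=2−1=1
SNF(R) diag = [2] → torsion [2]

Answer: M ≅ ℤ^1 ⊕ ℤ/2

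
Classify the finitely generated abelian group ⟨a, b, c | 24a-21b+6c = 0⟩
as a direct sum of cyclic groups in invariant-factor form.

Answer: M ≅ ℤ^2 ⊕ ℤ/3

Derivation:
rank_ℚ(R)=1; free=3−1=2
SNF(R) diag = [3] → torsion [3]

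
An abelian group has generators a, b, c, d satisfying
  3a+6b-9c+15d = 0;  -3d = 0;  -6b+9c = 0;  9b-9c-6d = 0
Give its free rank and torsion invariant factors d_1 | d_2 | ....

rank_ℚ(R)=4; free=4−4=0
SNF(R) diag = [3, 3, 3, 9] → torsion [3, 3, 3, 9]

Answer: M ≅ ℤ/3 ⊕ ℤ/3 ⊕ ℤ/3 ⊕ ℤ/9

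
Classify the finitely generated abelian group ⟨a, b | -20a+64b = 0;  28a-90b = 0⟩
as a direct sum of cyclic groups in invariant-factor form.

Answer: M ≅ ℤ/2 ⊕ ℤ/4

Derivation:
rank_ℚ(R)=2; free=2−2=0
SNF(R) diag = [2, 4] → torsion [2, 4]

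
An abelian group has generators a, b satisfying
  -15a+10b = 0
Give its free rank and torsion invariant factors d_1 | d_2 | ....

Answer: M ≅ ℤ^1 ⊕ ℤ/5

Derivation:
rank_ℚ(R)=1; free=2−1=1
SNF(R) diag = [5] → torsion [5]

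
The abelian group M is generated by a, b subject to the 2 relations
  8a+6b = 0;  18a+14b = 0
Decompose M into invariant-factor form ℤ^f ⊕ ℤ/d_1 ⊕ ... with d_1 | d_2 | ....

Answer: M ≅ ℤ/2 ⊕ ℤ/2

Derivation:
rank_ℚ(R)=2; free=2−2=0
SNF(R) diag = [2, 2] → torsion [2, 2]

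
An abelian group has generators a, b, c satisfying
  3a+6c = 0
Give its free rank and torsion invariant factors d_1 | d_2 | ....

Answer: M ≅ ℤ^2 ⊕ ℤ/3

Derivation:
rank_ℚ(R)=1; free=3−1=2
SNF(R) diag = [3] → torsion [3]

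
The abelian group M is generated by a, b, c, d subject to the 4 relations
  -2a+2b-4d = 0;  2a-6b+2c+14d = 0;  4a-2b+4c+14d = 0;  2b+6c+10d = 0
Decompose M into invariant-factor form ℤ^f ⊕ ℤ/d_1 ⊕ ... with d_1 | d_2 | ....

rank_ℚ(R)=4; free=4−4=0
SNF(R) diag = [2, 2, 2, 2] → torsion [2, 2, 2, 2]

Answer: M ≅ ℤ/2 ⊕ ℤ/2 ⊕ ℤ/2 ⊕ ℤ/2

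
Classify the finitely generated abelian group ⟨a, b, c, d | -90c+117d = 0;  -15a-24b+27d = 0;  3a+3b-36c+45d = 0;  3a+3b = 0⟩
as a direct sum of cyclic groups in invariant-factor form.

rank_ℚ(R)=4; free=4−4=0
SNF(R) diag = [3, 9, 9, 18] → torsion [3, 9, 9, 18]

Answer: M ≅ ℤ/3 ⊕ ℤ/9 ⊕ ℤ/9 ⊕ ℤ/18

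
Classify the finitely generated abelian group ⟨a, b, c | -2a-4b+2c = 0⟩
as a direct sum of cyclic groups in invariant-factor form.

Answer: M ≅ ℤ^2 ⊕ ℤ/2

Derivation:
rank_ℚ(R)=1; free=3−1=2
SNF(R) diag = [2] → torsion [2]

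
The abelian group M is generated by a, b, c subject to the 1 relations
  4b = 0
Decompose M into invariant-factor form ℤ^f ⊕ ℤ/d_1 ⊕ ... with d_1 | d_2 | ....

Answer: M ≅ ℤ^2 ⊕ ℤ/4

Derivation:
rank_ℚ(R)=1; free=3−1=2
SNF(R) diag = [4] → torsion [4]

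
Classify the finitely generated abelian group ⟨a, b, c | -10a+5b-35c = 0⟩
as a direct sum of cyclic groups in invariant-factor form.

rank_ℚ(R)=1; free=3−1=2
SNF(R) diag = [5] → torsion [5]

Answer: M ≅ ℤ^2 ⊕ ℤ/5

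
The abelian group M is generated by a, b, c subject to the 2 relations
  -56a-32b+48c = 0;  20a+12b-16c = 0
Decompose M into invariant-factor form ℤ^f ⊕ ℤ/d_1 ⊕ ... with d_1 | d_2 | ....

rank_ℚ(R)=2; free=3−2=1
SNF(R) diag = [4, 8] → torsion [4, 8]

Answer: M ≅ ℤ^1 ⊕ ℤ/4 ⊕ ℤ/8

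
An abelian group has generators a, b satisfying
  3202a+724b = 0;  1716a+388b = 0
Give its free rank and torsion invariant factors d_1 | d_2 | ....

Answer: M ≅ ℤ/2 ⊕ ℤ/4

Derivation:
rank_ℚ(R)=2; free=2−2=0
SNF(R) diag = [2, 4] → torsion [2, 4]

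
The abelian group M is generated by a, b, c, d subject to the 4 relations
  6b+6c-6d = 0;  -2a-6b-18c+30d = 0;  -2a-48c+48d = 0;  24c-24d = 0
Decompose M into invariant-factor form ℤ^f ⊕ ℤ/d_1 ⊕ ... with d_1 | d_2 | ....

Answer: M ≅ ℤ/2 ⊕ ℤ/6 ⊕ ℤ/12 ⊕ ℤ/24

Derivation:
rank_ℚ(R)=4; free=4−4=0
SNF(R) diag = [2, 6, 12, 24] → torsion [2, 6, 12, 24]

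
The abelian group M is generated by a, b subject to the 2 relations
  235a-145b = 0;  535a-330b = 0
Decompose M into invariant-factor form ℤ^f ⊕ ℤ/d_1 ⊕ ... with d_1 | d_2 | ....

rank_ℚ(R)=2; free=2−2=0
SNF(R) diag = [5, 5] → torsion [5, 5]

Answer: M ≅ ℤ/5 ⊕ ℤ/5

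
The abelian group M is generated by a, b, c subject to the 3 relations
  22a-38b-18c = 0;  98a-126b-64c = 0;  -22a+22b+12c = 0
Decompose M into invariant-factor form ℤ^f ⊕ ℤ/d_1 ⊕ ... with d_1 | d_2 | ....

Answer: M ≅ ℤ/2 ⊕ ℤ/2 ⊕ ℤ/4

Derivation:
rank_ℚ(R)=3; free=3−3=0
SNF(R) diag = [2, 2, 4] → torsion [2, 2, 4]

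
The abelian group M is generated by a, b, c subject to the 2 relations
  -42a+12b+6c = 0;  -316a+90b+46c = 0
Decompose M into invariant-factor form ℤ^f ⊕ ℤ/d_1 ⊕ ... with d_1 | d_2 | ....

Answer: M ≅ ℤ^1 ⊕ ℤ/2 ⊕ ℤ/6

Derivation:
rank_ℚ(R)=2; free=3−2=1
SNF(R) diag = [2, 6] → torsion [2, 6]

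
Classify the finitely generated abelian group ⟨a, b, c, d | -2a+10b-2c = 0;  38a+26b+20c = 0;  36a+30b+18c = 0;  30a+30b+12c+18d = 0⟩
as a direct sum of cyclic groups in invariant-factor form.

Answer: M ≅ ℤ/2 ⊕ ℤ/6 ⊕ ℤ/18 ⊕ ℤ/18

Derivation:
rank_ℚ(R)=4; free=4−4=0
SNF(R) diag = [2, 6, 18, 18] → torsion [2, 6, 18, 18]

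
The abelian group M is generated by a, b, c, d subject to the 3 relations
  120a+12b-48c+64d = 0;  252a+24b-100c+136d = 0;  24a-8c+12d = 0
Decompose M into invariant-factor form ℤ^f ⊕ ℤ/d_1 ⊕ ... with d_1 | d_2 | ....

Answer: M ≅ ℤ^1 ⊕ ℤ/4 ⊕ ℤ/4 ⊕ ℤ/12

Derivation:
rank_ℚ(R)=3; free=4−3=1
SNF(R) diag = [4, 4, 12] → torsion [4, 4, 12]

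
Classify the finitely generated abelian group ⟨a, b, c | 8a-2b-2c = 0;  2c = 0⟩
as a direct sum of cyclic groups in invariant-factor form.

rank_ℚ(R)=2; free=3−2=1
SNF(R) diag = [2, 2] → torsion [2, 2]

Answer: M ≅ ℤ^1 ⊕ ℤ/2 ⊕ ℤ/2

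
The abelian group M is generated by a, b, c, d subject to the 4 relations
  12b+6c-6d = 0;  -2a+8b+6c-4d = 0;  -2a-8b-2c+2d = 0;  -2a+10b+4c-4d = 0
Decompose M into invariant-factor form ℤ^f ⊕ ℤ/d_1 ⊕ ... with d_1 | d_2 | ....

rank_ℚ(R)=4; free=4−4=0
SNF(R) diag = [2, 2, 6, 6] → torsion [2, 2, 6, 6]

Answer: M ≅ ℤ/2 ⊕ ℤ/2 ⊕ ℤ/6 ⊕ ℤ/6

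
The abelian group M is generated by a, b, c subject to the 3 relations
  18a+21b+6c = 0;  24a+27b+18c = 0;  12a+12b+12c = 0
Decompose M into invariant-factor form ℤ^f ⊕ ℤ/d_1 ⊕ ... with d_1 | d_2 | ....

rank_ℚ(R)=3; free=3−3=0
SNF(R) diag = [3, 6, 12] → torsion [3, 6, 12]

Answer: M ≅ ℤ/3 ⊕ ℤ/6 ⊕ ℤ/12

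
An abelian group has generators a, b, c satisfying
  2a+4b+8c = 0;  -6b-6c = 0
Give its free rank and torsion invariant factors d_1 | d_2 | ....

rank_ℚ(R)=2; free=3−2=1
SNF(R) diag = [2, 6] → torsion [2, 6]

Answer: M ≅ ℤ^1 ⊕ ℤ/2 ⊕ ℤ/6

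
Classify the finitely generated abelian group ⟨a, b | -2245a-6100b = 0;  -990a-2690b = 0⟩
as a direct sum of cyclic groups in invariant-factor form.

rank_ℚ(R)=2; free=2−2=0
SNF(R) diag = [5, 10] → torsion [5, 10]

Answer: M ≅ ℤ/5 ⊕ ℤ/10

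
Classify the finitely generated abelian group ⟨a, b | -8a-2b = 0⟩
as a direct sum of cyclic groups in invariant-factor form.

Answer: M ≅ ℤ^1 ⊕ ℤ/2

Derivation:
rank_ℚ(R)=1; free=2−1=1
SNF(R) diag = [2] → torsion [2]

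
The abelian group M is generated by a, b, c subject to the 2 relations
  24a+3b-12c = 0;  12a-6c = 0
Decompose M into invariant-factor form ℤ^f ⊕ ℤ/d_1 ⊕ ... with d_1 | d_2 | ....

rank_ℚ(R)=2; free=3−2=1
SNF(R) diag = [3, 6] → torsion [3, 6]

Answer: M ≅ ℤ^1 ⊕ ℤ/3 ⊕ ℤ/6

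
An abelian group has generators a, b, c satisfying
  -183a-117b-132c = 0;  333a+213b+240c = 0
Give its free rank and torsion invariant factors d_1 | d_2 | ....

Answer: M ≅ ℤ^1 ⊕ ℤ/3 ⊕ ℤ/6

Derivation:
rank_ℚ(R)=2; free=3−2=1
SNF(R) diag = [3, 6] → torsion [3, 6]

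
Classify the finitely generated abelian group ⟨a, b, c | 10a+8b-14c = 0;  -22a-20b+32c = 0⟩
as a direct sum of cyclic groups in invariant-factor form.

Answer: M ≅ ℤ^1 ⊕ ℤ/2 ⊕ ℤ/6

Derivation:
rank_ℚ(R)=2; free=3−2=1
SNF(R) diag = [2, 6] → torsion [2, 6]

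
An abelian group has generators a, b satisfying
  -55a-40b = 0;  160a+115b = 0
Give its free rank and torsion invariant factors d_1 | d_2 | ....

Answer: M ≅ ℤ/5 ⊕ ℤ/15

Derivation:
rank_ℚ(R)=2; free=2−2=0
SNF(R) diag = [5, 15] → torsion [5, 15]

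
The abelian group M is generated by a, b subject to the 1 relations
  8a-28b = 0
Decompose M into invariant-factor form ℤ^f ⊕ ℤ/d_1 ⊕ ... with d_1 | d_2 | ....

Answer: M ≅ ℤ^1 ⊕ ℤ/4

Derivation:
rank_ℚ(R)=1; free=2−1=1
SNF(R) diag = [4] → torsion [4]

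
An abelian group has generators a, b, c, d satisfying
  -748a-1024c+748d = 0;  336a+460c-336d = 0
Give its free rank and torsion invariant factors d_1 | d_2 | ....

rank_ℚ(R)=2; free=4−2=2
SNF(R) diag = [4, 4] → torsion [4, 4]

Answer: M ≅ ℤ^2 ⊕ ℤ/4 ⊕ ℤ/4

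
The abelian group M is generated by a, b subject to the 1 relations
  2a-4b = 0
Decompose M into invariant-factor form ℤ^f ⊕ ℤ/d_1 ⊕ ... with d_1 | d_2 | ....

Answer: M ≅ ℤ^1 ⊕ ℤ/2

Derivation:
rank_ℚ(R)=1; free=2−1=1
SNF(R) diag = [2] → torsion [2]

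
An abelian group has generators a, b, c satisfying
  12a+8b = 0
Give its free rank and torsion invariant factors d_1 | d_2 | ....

Answer: M ≅ ℤ^2 ⊕ ℤ/4

Derivation:
rank_ℚ(R)=1; free=3−1=2
SNF(R) diag = [4] → torsion [4]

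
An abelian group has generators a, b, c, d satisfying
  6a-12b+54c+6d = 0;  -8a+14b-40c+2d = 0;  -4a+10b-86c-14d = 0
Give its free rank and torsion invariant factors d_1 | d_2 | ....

rank_ℚ(R)=3; free=4−3=1
SNF(R) diag = [2, 6, 18] → torsion [2, 6, 18]

Answer: M ≅ ℤ^1 ⊕ ℤ/2 ⊕ ℤ/6 ⊕ ℤ/18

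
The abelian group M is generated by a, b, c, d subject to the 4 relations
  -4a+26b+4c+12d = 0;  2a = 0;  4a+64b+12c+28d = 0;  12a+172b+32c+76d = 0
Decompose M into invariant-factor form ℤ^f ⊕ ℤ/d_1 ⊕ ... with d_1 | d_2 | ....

rank_ℚ(R)=4; free=4−4=0
SNF(R) diag = [2, 2, 4, 4] → torsion [2, 2, 4, 4]

Answer: M ≅ ℤ/2 ⊕ ℤ/2 ⊕ ℤ/4 ⊕ ℤ/4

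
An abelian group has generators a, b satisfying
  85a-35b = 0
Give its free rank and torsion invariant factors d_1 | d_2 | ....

rank_ℚ(R)=1; free=2−1=1
SNF(R) diag = [5] → torsion [5]

Answer: M ≅ ℤ^1 ⊕ ℤ/5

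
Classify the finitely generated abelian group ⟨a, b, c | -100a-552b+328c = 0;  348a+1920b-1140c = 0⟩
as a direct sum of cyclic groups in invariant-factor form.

Answer: M ≅ ℤ^1 ⊕ ℤ/4 ⊕ ℤ/12

Derivation:
rank_ℚ(R)=2; free=3−2=1
SNF(R) diag = [4, 12] → torsion [4, 12]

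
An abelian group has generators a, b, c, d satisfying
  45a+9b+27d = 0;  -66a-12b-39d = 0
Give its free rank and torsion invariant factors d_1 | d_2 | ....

rank_ℚ(R)=2; free=4−2=2
SNF(R) diag = [3, 9] → torsion [3, 9]

Answer: M ≅ ℤ^2 ⊕ ℤ/3 ⊕ ℤ/9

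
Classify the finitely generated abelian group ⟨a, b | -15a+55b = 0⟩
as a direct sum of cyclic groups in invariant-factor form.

Answer: M ≅ ℤ^1 ⊕ ℤ/5

Derivation:
rank_ℚ(R)=1; free=2−1=1
SNF(R) diag = [5] → torsion [5]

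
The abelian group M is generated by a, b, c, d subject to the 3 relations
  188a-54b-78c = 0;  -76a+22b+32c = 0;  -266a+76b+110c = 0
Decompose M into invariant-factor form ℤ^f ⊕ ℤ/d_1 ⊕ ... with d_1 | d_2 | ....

rank_ℚ(R)=3; free=4−3=1
SNF(R) diag = [2, 2, 6] → torsion [2, 2, 6]

Answer: M ≅ ℤ^1 ⊕ ℤ/2 ⊕ ℤ/2 ⊕ ℤ/6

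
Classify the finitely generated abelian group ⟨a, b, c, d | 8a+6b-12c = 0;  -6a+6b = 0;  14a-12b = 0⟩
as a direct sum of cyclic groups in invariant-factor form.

rank_ℚ(R)=3; free=4−3=1
SNF(R) diag = [2, 6, 12] → torsion [2, 6, 12]

Answer: M ≅ ℤ^1 ⊕ ℤ/2 ⊕ ℤ/6 ⊕ ℤ/12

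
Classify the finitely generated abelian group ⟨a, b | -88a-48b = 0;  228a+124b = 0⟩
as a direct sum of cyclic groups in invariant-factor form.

Answer: M ≅ ℤ/4 ⊕ ℤ/8

Derivation:
rank_ℚ(R)=2; free=2−2=0
SNF(R) diag = [4, 8] → torsion [4, 8]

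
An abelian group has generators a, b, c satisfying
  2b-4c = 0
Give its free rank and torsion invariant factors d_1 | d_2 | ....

rank_ℚ(R)=1; free=3−1=2
SNF(R) diag = [2] → torsion [2]

Answer: M ≅ ℤ^2 ⊕ ℤ/2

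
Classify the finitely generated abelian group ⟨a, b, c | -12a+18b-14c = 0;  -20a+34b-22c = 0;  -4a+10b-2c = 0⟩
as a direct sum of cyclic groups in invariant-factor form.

Answer: M ≅ ℤ/2 ⊕ ℤ/4 ⊕ ℤ/8

Derivation:
rank_ℚ(R)=3; free=3−3=0
SNF(R) diag = [2, 4, 8] → torsion [2, 4, 8]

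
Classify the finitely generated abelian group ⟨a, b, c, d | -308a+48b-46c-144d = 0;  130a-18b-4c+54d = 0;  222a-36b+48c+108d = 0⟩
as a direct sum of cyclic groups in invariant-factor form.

rank_ℚ(R)=3; free=4−3=1
SNF(R) diag = [2, 6, 18] → torsion [2, 6, 18]

Answer: M ≅ ℤ^1 ⊕ ℤ/2 ⊕ ℤ/6 ⊕ ℤ/18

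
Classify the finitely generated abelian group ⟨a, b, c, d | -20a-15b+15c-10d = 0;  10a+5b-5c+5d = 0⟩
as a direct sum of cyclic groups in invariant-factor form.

rank_ℚ(R)=2; free=4−2=2
SNF(R) diag = [5, 5] → torsion [5, 5]

Answer: M ≅ ℤ^2 ⊕ ℤ/5 ⊕ ℤ/5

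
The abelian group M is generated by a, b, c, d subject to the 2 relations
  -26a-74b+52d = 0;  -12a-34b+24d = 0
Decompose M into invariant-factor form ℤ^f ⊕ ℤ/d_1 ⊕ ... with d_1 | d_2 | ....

rank_ℚ(R)=2; free=4−2=2
SNF(R) diag = [2, 2] → torsion [2, 2]

Answer: M ≅ ℤ^2 ⊕ ℤ/2 ⊕ ℤ/2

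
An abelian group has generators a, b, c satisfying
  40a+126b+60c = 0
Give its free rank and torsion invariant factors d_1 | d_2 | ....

Answer: M ≅ ℤ^2 ⊕ ℤ/2

Derivation:
rank_ℚ(R)=1; free=3−1=2
SNF(R) diag = [2] → torsion [2]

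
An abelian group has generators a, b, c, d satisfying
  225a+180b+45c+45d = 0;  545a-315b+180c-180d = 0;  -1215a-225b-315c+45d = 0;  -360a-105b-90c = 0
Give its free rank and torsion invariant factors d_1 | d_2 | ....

Answer: M ≅ ℤ/5 ⊕ ℤ/15 ⊕ ℤ/45 ⊕ ℤ/90

Derivation:
rank_ℚ(R)=4; free=4−4=0
SNF(R) diag = [5, 15, 45, 90] → torsion [5, 15, 45, 90]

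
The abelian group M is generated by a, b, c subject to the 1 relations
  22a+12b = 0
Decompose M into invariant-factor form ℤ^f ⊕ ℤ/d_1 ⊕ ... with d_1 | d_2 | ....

rank_ℚ(R)=1; free=3−1=2
SNF(R) diag = [2] → torsion [2]

Answer: M ≅ ℤ^2 ⊕ ℤ/2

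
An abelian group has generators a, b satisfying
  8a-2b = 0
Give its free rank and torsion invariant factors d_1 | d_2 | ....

Answer: M ≅ ℤ^1 ⊕ ℤ/2

Derivation:
rank_ℚ(R)=1; free=2−1=1
SNF(R) diag = [2] → torsion [2]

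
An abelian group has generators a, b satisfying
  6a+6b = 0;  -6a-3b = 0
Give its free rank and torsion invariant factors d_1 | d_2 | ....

Answer: M ≅ ℤ/3 ⊕ ℤ/6

Derivation:
rank_ℚ(R)=2; free=2−2=0
SNF(R) diag = [3, 6] → torsion [3, 6]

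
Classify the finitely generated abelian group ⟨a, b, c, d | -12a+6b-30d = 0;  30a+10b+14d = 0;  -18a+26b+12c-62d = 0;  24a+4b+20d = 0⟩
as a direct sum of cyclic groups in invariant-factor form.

rank_ℚ(R)=4; free=4−4=0
SNF(R) diag = [2, 6, 12, 24] → torsion [2, 6, 12, 24]

Answer: M ≅ ℤ/2 ⊕ ℤ/6 ⊕ ℤ/12 ⊕ ℤ/24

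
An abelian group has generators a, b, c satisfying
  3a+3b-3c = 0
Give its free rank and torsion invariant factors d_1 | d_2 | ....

Answer: M ≅ ℤ^2 ⊕ ℤ/3

Derivation:
rank_ℚ(R)=1; free=3−1=2
SNF(R) diag = [3] → torsion [3]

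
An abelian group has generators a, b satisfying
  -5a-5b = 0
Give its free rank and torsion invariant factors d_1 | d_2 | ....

Answer: M ≅ ℤ^1 ⊕ ℤ/5

Derivation:
rank_ℚ(R)=1; free=2−1=1
SNF(R) diag = [5] → torsion [5]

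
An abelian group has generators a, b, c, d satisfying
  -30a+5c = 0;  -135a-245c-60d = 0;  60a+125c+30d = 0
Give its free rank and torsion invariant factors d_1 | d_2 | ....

rank_ℚ(R)=3; free=4−3=1
SNF(R) diag = [5, 15, 30] → torsion [5, 15, 30]

Answer: M ≅ ℤ^1 ⊕ ℤ/5 ⊕ ℤ/15 ⊕ ℤ/30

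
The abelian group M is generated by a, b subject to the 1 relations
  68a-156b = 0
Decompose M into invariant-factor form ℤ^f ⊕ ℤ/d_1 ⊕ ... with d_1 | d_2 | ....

Answer: M ≅ ℤ^1 ⊕ ℤ/4

Derivation:
rank_ℚ(R)=1; free=2−1=1
SNF(R) diag = [4] → torsion [4]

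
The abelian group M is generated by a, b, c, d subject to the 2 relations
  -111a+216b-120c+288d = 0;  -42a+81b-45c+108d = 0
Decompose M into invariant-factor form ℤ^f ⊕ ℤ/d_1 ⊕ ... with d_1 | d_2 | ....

rank_ℚ(R)=2; free=4−2=2
SNF(R) diag = [3, 3] → torsion [3, 3]

Answer: M ≅ ℤ^2 ⊕ ℤ/3 ⊕ ℤ/3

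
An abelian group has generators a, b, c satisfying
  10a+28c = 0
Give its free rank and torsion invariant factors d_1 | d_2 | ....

rank_ℚ(R)=1; free=3−1=2
SNF(R) diag = [2] → torsion [2]

Answer: M ≅ ℤ^2 ⊕ ℤ/2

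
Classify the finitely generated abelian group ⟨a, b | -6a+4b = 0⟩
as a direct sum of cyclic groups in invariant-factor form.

Answer: M ≅ ℤ^1 ⊕ ℤ/2

Derivation:
rank_ℚ(R)=1; free=2−1=1
SNF(R) diag = [2] → torsion [2]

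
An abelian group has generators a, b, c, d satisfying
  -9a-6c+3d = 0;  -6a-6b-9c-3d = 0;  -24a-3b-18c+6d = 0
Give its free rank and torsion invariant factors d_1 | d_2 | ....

rank_ℚ(R)=3; free=4−3=1
SNF(R) diag = [3, 3, 3] → torsion [3, 3, 3]

Answer: M ≅ ℤ^1 ⊕ ℤ/3 ⊕ ℤ/3 ⊕ ℤ/3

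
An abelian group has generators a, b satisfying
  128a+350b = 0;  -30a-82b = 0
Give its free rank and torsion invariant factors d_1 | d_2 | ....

rank_ℚ(R)=2; free=2−2=0
SNF(R) diag = [2, 2] → torsion [2, 2]

Answer: M ≅ ℤ/2 ⊕ ℤ/2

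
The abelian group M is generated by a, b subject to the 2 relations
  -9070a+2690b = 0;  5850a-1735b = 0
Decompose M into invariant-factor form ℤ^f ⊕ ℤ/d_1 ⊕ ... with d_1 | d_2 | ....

Answer: M ≅ ℤ/5 ⊕ ℤ/10

Derivation:
rank_ℚ(R)=2; free=2−2=0
SNF(R) diag = [5, 10] → torsion [5, 10]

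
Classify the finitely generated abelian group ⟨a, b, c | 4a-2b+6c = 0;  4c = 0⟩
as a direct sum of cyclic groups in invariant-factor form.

rank_ℚ(R)=2; free=3−2=1
SNF(R) diag = [2, 4] → torsion [2, 4]

Answer: M ≅ ℤ^1 ⊕ ℤ/2 ⊕ ℤ/4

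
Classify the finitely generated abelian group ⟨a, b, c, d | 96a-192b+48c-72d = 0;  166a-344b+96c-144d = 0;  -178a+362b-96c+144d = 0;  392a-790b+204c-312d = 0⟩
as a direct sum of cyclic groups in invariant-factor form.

Answer: M ≅ ℤ/2 ⊕ ℤ/6 ⊕ ℤ/12 ⊕ ℤ/24

Derivation:
rank_ℚ(R)=4; free=4−4=0
SNF(R) diag = [2, 6, 12, 24] → torsion [2, 6, 12, 24]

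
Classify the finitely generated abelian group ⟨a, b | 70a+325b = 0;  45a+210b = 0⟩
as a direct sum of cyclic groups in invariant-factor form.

rank_ℚ(R)=2; free=2−2=0
SNF(R) diag = [5, 15] → torsion [5, 15]

Answer: M ≅ ℤ/5 ⊕ ℤ/15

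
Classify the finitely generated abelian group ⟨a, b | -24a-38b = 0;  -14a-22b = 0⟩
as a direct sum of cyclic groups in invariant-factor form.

Answer: M ≅ ℤ/2 ⊕ ℤ/2

Derivation:
rank_ℚ(R)=2; free=2−2=0
SNF(R) diag = [2, 2] → torsion [2, 2]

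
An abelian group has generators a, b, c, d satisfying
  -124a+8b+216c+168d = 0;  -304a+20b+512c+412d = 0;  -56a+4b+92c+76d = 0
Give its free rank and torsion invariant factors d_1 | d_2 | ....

rank_ℚ(R)=3; free=4−3=1
SNF(R) diag = [4, 4, 12] → torsion [4, 4, 12]

Answer: M ≅ ℤ^1 ⊕ ℤ/4 ⊕ ℤ/4 ⊕ ℤ/12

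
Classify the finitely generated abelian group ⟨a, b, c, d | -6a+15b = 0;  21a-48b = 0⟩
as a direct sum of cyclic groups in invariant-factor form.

Answer: M ≅ ℤ^2 ⊕ ℤ/3 ⊕ ℤ/9

Derivation:
rank_ℚ(R)=2; free=4−2=2
SNF(R) diag = [3, 9] → torsion [3, 9]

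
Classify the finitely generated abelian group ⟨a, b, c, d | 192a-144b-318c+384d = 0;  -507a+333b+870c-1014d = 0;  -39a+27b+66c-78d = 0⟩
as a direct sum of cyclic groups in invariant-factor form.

Answer: M ≅ ℤ^1 ⊕ ℤ/3 ⊕ ℤ/6 ⊕ ℤ/18

Derivation:
rank_ℚ(R)=3; free=4−3=1
SNF(R) diag = [3, 6, 18] → torsion [3, 6, 18]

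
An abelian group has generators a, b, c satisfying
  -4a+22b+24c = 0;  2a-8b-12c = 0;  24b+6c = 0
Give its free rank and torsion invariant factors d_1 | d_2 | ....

rank_ℚ(R)=3; free=3−3=0
SNF(R) diag = [2, 6, 6] → torsion [2, 6, 6]

Answer: M ≅ ℤ/2 ⊕ ℤ/6 ⊕ ℤ/6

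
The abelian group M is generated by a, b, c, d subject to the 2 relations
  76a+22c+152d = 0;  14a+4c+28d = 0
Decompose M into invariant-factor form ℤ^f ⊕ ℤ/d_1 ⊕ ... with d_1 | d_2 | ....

rank_ℚ(R)=2; free=4−2=2
SNF(R) diag = [2, 2] → torsion [2, 2]

Answer: M ≅ ℤ^2 ⊕ ℤ/2 ⊕ ℤ/2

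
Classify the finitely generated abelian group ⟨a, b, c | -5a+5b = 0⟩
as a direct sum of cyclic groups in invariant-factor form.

Answer: M ≅ ℤ^2 ⊕ ℤ/5

Derivation:
rank_ℚ(R)=1; free=3−1=2
SNF(R) diag = [5] → torsion [5]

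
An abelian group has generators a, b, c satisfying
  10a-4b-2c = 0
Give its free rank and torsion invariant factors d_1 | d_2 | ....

Answer: M ≅ ℤ^2 ⊕ ℤ/2

Derivation:
rank_ℚ(R)=1; free=3−1=2
SNF(R) diag = [2] → torsion [2]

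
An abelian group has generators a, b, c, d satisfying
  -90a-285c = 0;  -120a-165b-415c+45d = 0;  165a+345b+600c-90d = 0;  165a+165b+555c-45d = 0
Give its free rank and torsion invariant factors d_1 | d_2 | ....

Answer: M ≅ ℤ/5 ⊕ ℤ/15 ⊕ ℤ/45 ⊕ ℤ/45

Derivation:
rank_ℚ(R)=4; free=4−4=0
SNF(R) diag = [5, 15, 45, 45] → torsion [5, 15, 45, 45]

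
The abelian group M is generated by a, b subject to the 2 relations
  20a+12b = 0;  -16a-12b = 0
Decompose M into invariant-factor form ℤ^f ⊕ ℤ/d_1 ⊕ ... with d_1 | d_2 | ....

rank_ℚ(R)=2; free=2−2=0
SNF(R) diag = [4, 12] → torsion [4, 12]

Answer: M ≅ ℤ/4 ⊕ ℤ/12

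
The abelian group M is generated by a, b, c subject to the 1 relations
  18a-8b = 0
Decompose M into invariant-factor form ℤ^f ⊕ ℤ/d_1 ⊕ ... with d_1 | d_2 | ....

rank_ℚ(R)=1; free=3−1=2
SNF(R) diag = [2] → torsion [2]

Answer: M ≅ ℤ^2 ⊕ ℤ/2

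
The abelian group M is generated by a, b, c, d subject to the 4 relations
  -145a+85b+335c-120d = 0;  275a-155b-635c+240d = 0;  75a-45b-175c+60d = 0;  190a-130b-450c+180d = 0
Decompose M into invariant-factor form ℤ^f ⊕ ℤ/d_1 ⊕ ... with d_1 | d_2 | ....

Answer: M ≅ ℤ/5 ⊕ ℤ/10 ⊕ ℤ/30 ⊕ ℤ/60

Derivation:
rank_ℚ(R)=4; free=4−4=0
SNF(R) diag = [5, 10, 30, 60] → torsion [5, 10, 30, 60]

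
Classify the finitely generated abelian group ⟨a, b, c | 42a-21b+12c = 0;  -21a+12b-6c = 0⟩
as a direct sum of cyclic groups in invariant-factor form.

Answer: M ≅ ℤ^1 ⊕ ℤ/3 ⊕ ℤ/3

Derivation:
rank_ℚ(R)=2; free=3−2=1
SNF(R) diag = [3, 3] → torsion [3, 3]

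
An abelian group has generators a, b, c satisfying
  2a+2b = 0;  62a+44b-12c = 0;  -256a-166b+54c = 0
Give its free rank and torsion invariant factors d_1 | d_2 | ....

Answer: M ≅ ℤ/2 ⊕ ℤ/6 ⊕ ℤ/18

Derivation:
rank_ℚ(R)=3; free=3−3=0
SNF(R) diag = [2, 6, 18] → torsion [2, 6, 18]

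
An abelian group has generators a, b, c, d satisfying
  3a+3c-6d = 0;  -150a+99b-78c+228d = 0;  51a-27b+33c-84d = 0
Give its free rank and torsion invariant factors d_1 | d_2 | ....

Answer: M ≅ ℤ^1 ⊕ ℤ/3 ⊕ ℤ/9 ⊕ ℤ/18

Derivation:
rank_ℚ(R)=3; free=4−3=1
SNF(R) diag = [3, 9, 18] → torsion [3, 9, 18]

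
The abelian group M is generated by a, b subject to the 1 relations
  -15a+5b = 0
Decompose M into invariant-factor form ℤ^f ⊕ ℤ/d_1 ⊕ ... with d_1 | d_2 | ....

Answer: M ≅ ℤ^1 ⊕ ℤ/5

Derivation:
rank_ℚ(R)=1; free=2−1=1
SNF(R) diag = [5] → torsion [5]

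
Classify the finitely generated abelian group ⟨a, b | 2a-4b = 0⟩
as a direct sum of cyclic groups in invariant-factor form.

rank_ℚ(R)=1; free=2−1=1
SNF(R) diag = [2] → torsion [2]

Answer: M ≅ ℤ^1 ⊕ ℤ/2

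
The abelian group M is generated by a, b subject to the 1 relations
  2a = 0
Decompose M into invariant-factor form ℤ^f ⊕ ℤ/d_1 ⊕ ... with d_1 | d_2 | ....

rank_ℚ(R)=1; free=2−1=1
SNF(R) diag = [2] → torsion [2]

Answer: M ≅ ℤ^1 ⊕ ℤ/2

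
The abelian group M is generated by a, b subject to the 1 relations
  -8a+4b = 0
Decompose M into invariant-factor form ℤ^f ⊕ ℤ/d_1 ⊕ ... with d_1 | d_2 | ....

Answer: M ≅ ℤ^1 ⊕ ℤ/4

Derivation:
rank_ℚ(R)=1; free=2−1=1
SNF(R) diag = [4] → torsion [4]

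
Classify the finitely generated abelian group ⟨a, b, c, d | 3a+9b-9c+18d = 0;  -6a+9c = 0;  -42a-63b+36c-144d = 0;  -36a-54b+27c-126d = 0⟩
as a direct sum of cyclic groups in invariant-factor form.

Answer: M ≅ ℤ/3 ⊕ ℤ/9 ⊕ ℤ/9 ⊕ ℤ/18

Derivation:
rank_ℚ(R)=4; free=4−4=0
SNF(R) diag = [3, 9, 9, 18] → torsion [3, 9, 9, 18]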